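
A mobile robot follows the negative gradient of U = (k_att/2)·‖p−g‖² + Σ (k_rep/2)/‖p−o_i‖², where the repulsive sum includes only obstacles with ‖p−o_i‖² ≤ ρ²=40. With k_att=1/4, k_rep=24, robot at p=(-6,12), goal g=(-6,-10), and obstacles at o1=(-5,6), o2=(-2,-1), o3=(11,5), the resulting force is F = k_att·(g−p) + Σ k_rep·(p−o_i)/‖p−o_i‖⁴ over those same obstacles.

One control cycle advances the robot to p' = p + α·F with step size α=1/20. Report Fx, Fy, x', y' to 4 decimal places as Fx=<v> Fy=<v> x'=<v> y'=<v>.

Fx=-0.0175 Fy=-5.3948 x'=-6.0009 y'=11.7303

F_att = 1/4·(g−p) = 1/4·(0,-22) = (0.0000,-5.5000)
o1: d²=37 ≤ ρ²=40; F_rep = 24·(-1,6)/37² = (-0.0175,0.1052)
o2: d²=185 > ρ²=40 → inactive
o3: d²=338 > ρ²=40 → inactive
F = F_att + ΣF_rep = (-0.0175,-5.3948)
p' = p + 1/20·F = (-6.0009,11.7303)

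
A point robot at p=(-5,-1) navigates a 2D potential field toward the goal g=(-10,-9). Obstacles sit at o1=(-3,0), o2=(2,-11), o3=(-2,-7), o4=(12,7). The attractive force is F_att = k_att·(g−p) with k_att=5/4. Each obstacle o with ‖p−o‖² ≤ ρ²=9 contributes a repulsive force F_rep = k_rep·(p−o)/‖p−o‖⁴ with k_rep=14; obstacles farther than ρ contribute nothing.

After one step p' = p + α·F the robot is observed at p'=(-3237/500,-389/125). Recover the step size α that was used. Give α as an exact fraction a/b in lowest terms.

α = 1/5

F_att = 5/4·(g−p) = 5/4·(-5,-8) = (-6.2500,-10.0000)
o1: d²=5 ≤ ρ²=9; F_rep = 14·(-2,-1)/5² = (-1.1200,-0.5600)
o2: d²=149 > ρ²=9 → inactive
o3: d²=45 > ρ²=9 → inactive
o4: d²=353 > ρ²=9 → inactive
F = F_att + ΣF_rep = (-7.3700,-10.5600)
Δp = p'−p = (-1.4740,-2.1120); α = Δx/Fx = (-737/500) / (-737/100) = 1/5
check: Δy/Fy = (-264/125) / (-264/25) = 1/5 ✓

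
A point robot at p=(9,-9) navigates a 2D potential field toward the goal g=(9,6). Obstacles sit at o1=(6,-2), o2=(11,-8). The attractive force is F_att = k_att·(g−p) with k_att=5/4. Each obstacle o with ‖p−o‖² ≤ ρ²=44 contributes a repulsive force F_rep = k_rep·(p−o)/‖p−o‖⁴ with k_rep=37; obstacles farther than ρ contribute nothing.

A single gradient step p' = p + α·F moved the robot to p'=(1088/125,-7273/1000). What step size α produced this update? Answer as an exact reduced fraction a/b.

F_att = 5/4·(g−p) = 5/4·(0,15) = (0.0000,18.7500)
o1: d²=58 > ρ²=44 → inactive
o2: d²=5 ≤ ρ²=44; F_rep = 37·(-2,-1)/5² = (-2.9600,-1.4800)
F = F_att + ΣF_rep = (-2.9600,17.2700)
Δp = p'−p = (-0.2960,1.7270); α = Δx/Fx = (-37/125) / (-74/25) = 1/10
check: Δy/Fy = (1727/1000) / (1727/100) = 1/10 ✓

α = 1/10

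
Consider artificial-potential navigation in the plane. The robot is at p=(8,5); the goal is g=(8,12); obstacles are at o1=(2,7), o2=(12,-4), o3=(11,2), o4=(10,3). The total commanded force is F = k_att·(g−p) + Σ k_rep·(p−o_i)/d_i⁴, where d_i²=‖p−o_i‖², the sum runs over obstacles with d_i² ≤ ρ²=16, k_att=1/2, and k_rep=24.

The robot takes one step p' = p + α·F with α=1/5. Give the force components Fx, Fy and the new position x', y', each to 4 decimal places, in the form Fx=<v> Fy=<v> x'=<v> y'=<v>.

F_att = 1/2·(g−p) = 1/2·(0,7) = (0.0000,3.5000)
o1: d²=40 > ρ²=16 → inactive
o2: d²=97 > ρ²=16 → inactive
o3: d²=18 > ρ²=16 → inactive
o4: d²=8 ≤ ρ²=16; F_rep = 24·(-2,2)/8² = (-0.7500,0.7500)
F = F_att + ΣF_rep = (-0.7500,4.2500)
p' = p + 1/5·F = (7.8500,5.8500)

Fx=-0.7500 Fy=4.2500 x'=7.8500 y'=5.8500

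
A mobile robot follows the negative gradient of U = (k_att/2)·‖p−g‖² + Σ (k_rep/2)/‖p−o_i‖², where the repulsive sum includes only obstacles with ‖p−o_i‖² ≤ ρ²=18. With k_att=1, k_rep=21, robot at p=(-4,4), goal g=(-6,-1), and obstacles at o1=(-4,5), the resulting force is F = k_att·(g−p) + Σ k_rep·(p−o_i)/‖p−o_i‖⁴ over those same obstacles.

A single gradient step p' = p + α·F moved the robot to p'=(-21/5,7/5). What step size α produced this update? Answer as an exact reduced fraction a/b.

F_att = 1·(g−p) = 1·(-2,-5) = (-2.0000,-5.0000)
o1: d²=1 ≤ ρ²=18; F_rep = 21·(0,-1)/1² = (0.0000,-21.0000)
F = F_att + ΣF_rep = (-2.0000,-26.0000)
Δp = p'−p = (-0.2000,-2.6000); α = Δx/Fx = (-1/5) / (-2) = 1/10
check: Δy/Fy = (-13/5) / (-26) = 1/10 ✓

α = 1/10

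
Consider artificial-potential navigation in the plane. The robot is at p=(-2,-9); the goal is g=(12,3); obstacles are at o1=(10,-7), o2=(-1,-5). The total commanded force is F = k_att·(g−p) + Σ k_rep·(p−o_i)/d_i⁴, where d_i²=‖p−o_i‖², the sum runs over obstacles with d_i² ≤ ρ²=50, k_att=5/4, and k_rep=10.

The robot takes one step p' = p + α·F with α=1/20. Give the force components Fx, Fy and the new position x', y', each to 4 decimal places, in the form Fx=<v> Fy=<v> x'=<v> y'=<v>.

Fx=17.4654 Fy=14.8616 x'=-1.1267 y'=-8.2569

F_att = 5/4·(g−p) = 5/4·(14,12) = (17.5000,15.0000)
o1: d²=148 > ρ²=50 → inactive
o2: d²=17 ≤ ρ²=50; F_rep = 10·(-1,-4)/17² = (-0.0346,-0.1384)
F = F_att + ΣF_rep = (17.4654,14.8616)
p' = p + 1/20·F = (-1.1267,-8.2569)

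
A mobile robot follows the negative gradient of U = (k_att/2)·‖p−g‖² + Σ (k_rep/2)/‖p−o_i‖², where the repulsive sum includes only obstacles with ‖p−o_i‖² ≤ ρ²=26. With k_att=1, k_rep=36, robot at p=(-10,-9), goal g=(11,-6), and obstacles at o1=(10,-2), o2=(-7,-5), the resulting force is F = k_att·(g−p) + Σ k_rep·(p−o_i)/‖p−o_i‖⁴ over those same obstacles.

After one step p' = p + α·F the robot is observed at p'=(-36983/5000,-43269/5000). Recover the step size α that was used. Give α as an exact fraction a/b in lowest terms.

F_att = 1·(g−p) = 1·(21,3) = (21.0000,3.0000)
o1: d²=449 > ρ²=26 → inactive
o2: d²=25 ≤ ρ²=26; F_rep = 36·(-3,-4)/25² = (-0.1728,-0.2304)
F = F_att + ΣF_rep = (20.8272,2.7696)
Δp = p'−p = (2.6034,0.3462); α = Δx/Fx = (13017/5000) / (13017/625) = 1/8
check: Δy/Fy = (1731/5000) / (1731/625) = 1/8 ✓

α = 1/8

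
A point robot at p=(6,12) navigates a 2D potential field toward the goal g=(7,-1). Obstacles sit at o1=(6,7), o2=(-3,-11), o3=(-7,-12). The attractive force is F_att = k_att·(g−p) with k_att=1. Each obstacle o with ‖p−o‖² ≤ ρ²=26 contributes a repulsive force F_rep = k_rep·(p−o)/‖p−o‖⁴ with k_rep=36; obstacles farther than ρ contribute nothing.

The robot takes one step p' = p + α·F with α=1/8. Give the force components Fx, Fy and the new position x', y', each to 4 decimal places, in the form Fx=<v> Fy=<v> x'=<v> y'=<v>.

Fx=1.0000 Fy=-12.7120 x'=6.1250 y'=10.4110

F_att = 1·(g−p) = 1·(1,-13) = (1.0000,-13.0000)
o1: d²=25 ≤ ρ²=26; F_rep = 36·(0,5)/25² = (0.0000,0.2880)
o2: d²=610 > ρ²=26 → inactive
o3: d²=745 > ρ²=26 → inactive
F = F_att + ΣF_rep = (1.0000,-12.7120)
p' = p + 1/8·F = (6.1250,10.4110)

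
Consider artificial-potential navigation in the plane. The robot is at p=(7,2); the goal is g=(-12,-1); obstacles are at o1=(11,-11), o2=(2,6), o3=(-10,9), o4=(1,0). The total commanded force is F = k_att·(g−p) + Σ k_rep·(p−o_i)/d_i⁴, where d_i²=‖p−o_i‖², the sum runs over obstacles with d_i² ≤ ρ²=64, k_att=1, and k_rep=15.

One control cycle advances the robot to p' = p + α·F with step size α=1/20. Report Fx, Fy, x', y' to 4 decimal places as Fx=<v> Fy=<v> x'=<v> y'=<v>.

F_att = 1·(g−p) = 1·(-19,-3) = (-19.0000,-3.0000)
o1: d²=185 > ρ²=64 → inactive
o2: d²=41 ≤ ρ²=64; F_rep = 15·(5,-4)/41² = (0.0446,-0.0357)
o3: d²=338 > ρ²=64 → inactive
o4: d²=40 ≤ ρ²=64; F_rep = 15·(6,2)/40² = (0.0563,0.0187)
F = F_att + ΣF_rep = (-18.8991,-3.0169)
p' = p + 1/20·F = (6.0550,1.8492)

Fx=-18.8991 Fy=-3.0169 x'=6.0550 y'=1.8492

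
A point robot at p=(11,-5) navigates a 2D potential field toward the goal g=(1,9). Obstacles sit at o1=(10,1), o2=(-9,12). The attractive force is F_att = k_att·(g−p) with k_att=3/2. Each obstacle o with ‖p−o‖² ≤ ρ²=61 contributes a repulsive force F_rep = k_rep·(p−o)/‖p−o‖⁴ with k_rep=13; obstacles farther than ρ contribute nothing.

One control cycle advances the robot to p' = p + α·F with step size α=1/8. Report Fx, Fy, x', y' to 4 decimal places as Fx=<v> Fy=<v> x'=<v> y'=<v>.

F_att = 3/2·(g−p) = 3/2·(-10,14) = (-15.0000,21.0000)
o1: d²=37 ≤ ρ²=61; F_rep = 13·(1,-6)/37² = (0.0095,-0.0570)
o2: d²=689 > ρ²=61 → inactive
F = F_att + ΣF_rep = (-14.9905,20.9430)
p' = p + 1/8·F = (9.1262,-2.3821)

Fx=-14.9905 Fy=20.9430 x'=9.1262 y'=-2.3821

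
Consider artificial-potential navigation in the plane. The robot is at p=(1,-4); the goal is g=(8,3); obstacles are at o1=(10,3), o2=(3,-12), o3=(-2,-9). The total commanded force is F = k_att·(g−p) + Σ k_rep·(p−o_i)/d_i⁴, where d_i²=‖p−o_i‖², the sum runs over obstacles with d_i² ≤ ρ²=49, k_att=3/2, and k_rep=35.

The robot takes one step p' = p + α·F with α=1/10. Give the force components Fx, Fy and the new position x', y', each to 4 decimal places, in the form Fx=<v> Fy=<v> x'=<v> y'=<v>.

Fx=10.5908 Fy=10.6514 x'=2.0591 y'=-2.9349

F_att = 3/2·(g−p) = 3/2·(7,7) = (10.5000,10.5000)
o1: d²=130 > ρ²=49 → inactive
o2: d²=68 > ρ²=49 → inactive
o3: d²=34 ≤ ρ²=49; F_rep = 35·(3,5)/34² = (0.0908,0.1514)
F = F_att + ΣF_rep = (10.5908,10.6514)
p' = p + 1/10·F = (2.0591,-2.9349)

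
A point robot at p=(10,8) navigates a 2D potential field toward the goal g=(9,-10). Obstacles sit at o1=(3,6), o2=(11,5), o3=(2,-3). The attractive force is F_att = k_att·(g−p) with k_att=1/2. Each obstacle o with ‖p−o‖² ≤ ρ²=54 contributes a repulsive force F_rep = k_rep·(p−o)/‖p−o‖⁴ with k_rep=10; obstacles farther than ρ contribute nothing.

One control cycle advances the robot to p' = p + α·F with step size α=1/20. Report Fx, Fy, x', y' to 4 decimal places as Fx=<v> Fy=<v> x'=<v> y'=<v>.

Fx=-0.5751 Fy=-8.6929 x'=9.9712 y'=7.5654

F_att = 1/2·(g−p) = 1/2·(-1,-18) = (-0.5000,-9.0000)
o1: d²=53 ≤ ρ²=54; F_rep = 10·(7,2)/53² = (0.0249,0.0071)
o2: d²=10 ≤ ρ²=54; F_rep = 10·(-1,3)/10² = (-0.1000,0.3000)
o3: d²=185 > ρ²=54 → inactive
F = F_att + ΣF_rep = (-0.5751,-8.6929)
p' = p + 1/20·F = (9.9712,7.5654)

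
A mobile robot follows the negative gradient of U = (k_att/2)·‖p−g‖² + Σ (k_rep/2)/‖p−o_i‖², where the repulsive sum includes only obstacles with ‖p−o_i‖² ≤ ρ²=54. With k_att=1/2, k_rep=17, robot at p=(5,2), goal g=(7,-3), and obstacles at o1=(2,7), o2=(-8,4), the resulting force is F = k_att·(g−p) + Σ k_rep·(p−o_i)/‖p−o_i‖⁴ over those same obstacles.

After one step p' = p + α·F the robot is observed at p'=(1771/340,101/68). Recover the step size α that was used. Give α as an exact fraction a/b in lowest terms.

α = 1/5

F_att = 1/2·(g−p) = 1/2·(2,-5) = (1.0000,-2.5000)
o1: d²=34 ≤ ρ²=54; F_rep = 17·(3,-5)/34² = (0.0441,-0.0735)
o2: d²=173 > ρ²=54 → inactive
F = F_att + ΣF_rep = (1.0441,-2.5735)
Δp = p'−p = (0.2088,-0.5147); α = Δx/Fx = (71/340) / (71/68) = 1/5
check: Δy/Fy = (-35/68) / (-175/68) = 1/5 ✓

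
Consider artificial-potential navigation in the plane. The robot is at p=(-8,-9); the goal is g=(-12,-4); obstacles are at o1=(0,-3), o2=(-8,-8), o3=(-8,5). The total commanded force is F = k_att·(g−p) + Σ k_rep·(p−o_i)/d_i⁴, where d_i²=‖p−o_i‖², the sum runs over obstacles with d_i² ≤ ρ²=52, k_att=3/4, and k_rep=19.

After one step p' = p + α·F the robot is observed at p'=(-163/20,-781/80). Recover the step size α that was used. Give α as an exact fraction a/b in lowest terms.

F_att = 3/4·(g−p) = 3/4·(-4,5) = (-3.0000,3.7500)
o1: d²=100 > ρ²=52 → inactive
o2: d²=1 ≤ ρ²=52; F_rep = 19·(0,-1)/1² = (0.0000,-19.0000)
o3: d²=196 > ρ²=52 → inactive
F = F_att + ΣF_rep = (-3.0000,-15.2500)
Δp = p'−p = (-0.1500,-0.7625); α = Δx/Fx = (-3/20) / (-3) = 1/20
check: Δy/Fy = (-61/80) / (-61/4) = 1/20 ✓

α = 1/20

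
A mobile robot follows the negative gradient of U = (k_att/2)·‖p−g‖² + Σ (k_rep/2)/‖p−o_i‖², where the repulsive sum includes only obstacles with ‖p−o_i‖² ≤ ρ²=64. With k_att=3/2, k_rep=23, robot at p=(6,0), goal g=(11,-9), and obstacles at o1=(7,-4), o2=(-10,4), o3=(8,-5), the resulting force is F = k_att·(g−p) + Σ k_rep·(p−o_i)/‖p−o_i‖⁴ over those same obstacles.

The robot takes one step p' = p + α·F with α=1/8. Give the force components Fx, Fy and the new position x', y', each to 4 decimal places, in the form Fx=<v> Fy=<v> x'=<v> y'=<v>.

F_att = 3/2·(g−p) = 3/2·(5,-9) = (7.5000,-13.5000)
o1: d²=17 ≤ ρ²=64; F_rep = 23·(-1,4)/17² = (-0.0796,0.3183)
o2: d²=272 > ρ²=64 → inactive
o3: d²=29 ≤ ρ²=64; F_rep = 23·(-2,5)/29² = (-0.0547,0.1367)
F = F_att + ΣF_rep = (7.3657,-13.0449)
p' = p + 1/8·F = (6.9207,-1.6306)

Fx=7.3657 Fy=-13.0449 x'=6.9207 y'=-1.6306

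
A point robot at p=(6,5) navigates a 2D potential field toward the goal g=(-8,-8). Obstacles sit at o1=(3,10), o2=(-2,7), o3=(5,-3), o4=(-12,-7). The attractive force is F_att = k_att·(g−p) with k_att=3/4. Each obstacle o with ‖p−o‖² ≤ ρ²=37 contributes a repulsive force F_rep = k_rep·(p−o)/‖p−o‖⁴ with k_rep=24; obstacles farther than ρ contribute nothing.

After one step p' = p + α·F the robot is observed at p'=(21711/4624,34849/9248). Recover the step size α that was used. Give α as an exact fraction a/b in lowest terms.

α = 1/8

F_att = 3/4·(g−p) = 3/4·(-14,-13) = (-10.5000,-9.7500)
o1: d²=34 ≤ ρ²=37; F_rep = 24·(3,-5)/34² = (0.0623,-0.1038)
o2: d²=68 > ρ²=37 → inactive
o3: d²=65 > ρ²=37 → inactive
o4: d²=468 > ρ²=37 → inactive
F = F_att + ΣF_rep = (-10.4377,-9.8538)
Δp = p'−p = (-1.3047,-1.2317); α = Δx/Fx = (-6033/4624) / (-6033/578) = 1/8
check: Δy/Fy = (-11391/9248) / (-11391/1156) = 1/8 ✓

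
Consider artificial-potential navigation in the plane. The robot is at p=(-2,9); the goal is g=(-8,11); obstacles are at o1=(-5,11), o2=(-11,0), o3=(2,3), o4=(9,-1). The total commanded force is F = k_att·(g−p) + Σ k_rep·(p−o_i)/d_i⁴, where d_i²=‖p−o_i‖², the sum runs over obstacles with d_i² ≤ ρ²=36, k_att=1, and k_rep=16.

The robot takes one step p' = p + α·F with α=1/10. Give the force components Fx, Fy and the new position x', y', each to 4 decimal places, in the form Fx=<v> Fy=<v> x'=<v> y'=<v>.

Fx=-5.7160 Fy=1.8107 x'=-2.5716 y'=9.1811

F_att = 1·(g−p) = 1·(-6,2) = (-6.0000,2.0000)
o1: d²=13 ≤ ρ²=36; F_rep = 16·(3,-2)/13² = (0.2840,-0.1893)
o2: d²=162 > ρ²=36 → inactive
o3: d²=52 > ρ²=36 → inactive
o4: d²=221 > ρ²=36 → inactive
F = F_att + ΣF_rep = (-5.7160,1.8107)
p' = p + 1/10·F = (-2.5716,9.1811)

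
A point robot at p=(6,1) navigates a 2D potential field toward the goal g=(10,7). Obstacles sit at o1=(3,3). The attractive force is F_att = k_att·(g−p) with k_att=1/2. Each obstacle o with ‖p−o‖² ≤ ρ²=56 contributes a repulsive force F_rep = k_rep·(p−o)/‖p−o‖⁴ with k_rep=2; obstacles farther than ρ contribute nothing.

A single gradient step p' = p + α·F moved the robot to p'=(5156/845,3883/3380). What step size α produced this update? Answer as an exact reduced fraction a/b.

F_att = 1/2·(g−p) = 1/2·(4,6) = (2.0000,3.0000)
o1: d²=13 ≤ ρ²=56; F_rep = 2·(3,-2)/13² = (0.0355,-0.0237)
F = F_att + ΣF_rep = (2.0355,2.9763)
Δp = p'−p = (0.1018,0.1488); α = Δx/Fx = (86/845) / (344/169) = 1/20
check: Δy/Fy = (503/3380) / (503/169) = 1/20 ✓

α = 1/20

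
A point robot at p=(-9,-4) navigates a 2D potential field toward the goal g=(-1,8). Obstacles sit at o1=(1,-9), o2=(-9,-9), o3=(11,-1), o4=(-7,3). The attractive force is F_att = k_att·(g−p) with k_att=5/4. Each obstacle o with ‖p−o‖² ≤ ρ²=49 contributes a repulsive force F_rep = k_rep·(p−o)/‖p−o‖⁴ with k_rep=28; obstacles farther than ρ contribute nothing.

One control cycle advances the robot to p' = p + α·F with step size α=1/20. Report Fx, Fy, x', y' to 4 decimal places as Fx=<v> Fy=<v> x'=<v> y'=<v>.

Fx=10.0000 Fy=15.2240 x'=-8.5000 y'=-3.2388

F_att = 5/4·(g−p) = 5/4·(8,12) = (10.0000,15.0000)
o1: d²=125 > ρ²=49 → inactive
o2: d²=25 ≤ ρ²=49; F_rep = 28·(0,5)/25² = (0.0000,0.2240)
o3: d²=409 > ρ²=49 → inactive
o4: d²=53 > ρ²=49 → inactive
F = F_att + ΣF_rep = (10.0000,15.2240)
p' = p + 1/20·F = (-8.5000,-3.2388)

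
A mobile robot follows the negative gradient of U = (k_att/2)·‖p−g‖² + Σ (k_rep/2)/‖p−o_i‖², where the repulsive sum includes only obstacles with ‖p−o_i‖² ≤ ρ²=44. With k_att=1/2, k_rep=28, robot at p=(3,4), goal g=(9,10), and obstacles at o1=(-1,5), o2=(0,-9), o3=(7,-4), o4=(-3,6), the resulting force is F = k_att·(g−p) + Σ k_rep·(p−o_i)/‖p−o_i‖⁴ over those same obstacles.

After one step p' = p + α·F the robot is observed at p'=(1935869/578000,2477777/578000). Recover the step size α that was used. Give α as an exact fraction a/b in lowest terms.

F_att = 1/2·(g−p) = 1/2·(6,6) = (3.0000,3.0000)
o1: d²=17 ≤ ρ²=44; F_rep = 28·(4,-1)/17² = (0.3875,-0.0969)
o2: d²=178 > ρ²=44 → inactive
o3: d²=80 > ρ²=44 → inactive
o4: d²=40 ≤ ρ²=44; F_rep = 28·(6,-2)/40² = (0.1050,-0.0350)
F = F_att + ΣF_rep = (3.4925,2.8681)
Δp = p'−p = (0.3493,0.2868); α = Δx/Fx = (201869/578000) / (201869/57800) = 1/10
check: Δy/Fy = (165777/578000) / (165777/57800) = 1/10 ✓

α = 1/10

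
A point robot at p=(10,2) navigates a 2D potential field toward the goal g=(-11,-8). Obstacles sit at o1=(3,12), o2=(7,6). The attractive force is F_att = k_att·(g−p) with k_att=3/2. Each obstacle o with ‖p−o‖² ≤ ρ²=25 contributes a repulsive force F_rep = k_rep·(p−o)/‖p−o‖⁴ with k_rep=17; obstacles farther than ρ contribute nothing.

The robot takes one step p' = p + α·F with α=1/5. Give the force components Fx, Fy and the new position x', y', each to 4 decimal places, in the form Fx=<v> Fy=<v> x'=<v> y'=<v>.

Fx=-31.4184 Fy=-15.1088 x'=3.7163 y'=-1.0218

F_att = 3/2·(g−p) = 3/2·(-21,-10) = (-31.5000,-15.0000)
o1: d²=149 > ρ²=25 → inactive
o2: d²=25 ≤ ρ²=25; F_rep = 17·(3,-4)/25² = (0.0816,-0.1088)
F = F_att + ΣF_rep = (-31.4184,-15.1088)
p' = p + 1/5·F = (3.7163,-1.0218)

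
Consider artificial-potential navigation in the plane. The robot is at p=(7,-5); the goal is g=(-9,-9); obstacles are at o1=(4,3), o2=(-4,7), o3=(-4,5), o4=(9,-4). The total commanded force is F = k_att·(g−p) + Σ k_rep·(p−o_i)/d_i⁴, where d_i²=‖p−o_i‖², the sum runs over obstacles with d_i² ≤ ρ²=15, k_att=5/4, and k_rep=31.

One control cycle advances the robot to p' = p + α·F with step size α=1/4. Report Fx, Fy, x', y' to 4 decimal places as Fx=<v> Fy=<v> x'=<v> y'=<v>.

Fx=-22.4800 Fy=-6.2400 x'=1.3800 y'=-6.5600

F_att = 5/4·(g−p) = 5/4·(-16,-4) = (-20.0000,-5.0000)
o1: d²=73 > ρ²=15 → inactive
o2: d²=265 > ρ²=15 → inactive
o3: d²=221 > ρ²=15 → inactive
o4: d²=5 ≤ ρ²=15; F_rep = 31·(-2,-1)/5² = (-2.4800,-1.2400)
F = F_att + ΣF_rep = (-22.4800,-6.2400)
p' = p + 1/4·F = (1.3800,-6.5600)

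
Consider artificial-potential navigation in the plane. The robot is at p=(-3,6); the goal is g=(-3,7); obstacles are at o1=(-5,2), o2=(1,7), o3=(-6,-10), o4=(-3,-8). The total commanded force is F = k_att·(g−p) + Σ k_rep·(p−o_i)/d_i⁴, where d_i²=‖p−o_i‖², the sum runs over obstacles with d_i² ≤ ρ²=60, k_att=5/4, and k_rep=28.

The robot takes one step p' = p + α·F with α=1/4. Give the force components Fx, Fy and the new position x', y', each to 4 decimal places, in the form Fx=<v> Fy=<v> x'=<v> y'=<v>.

Fx=-0.2475 Fy=1.4331 x'=-3.0619 y'=6.3583

F_att = 5/4·(g−p) = 5/4·(0,1) = (0.0000,1.2500)
o1: d²=20 ≤ ρ²=60; F_rep = 28·(2,4)/20² = (0.1400,0.2800)
o2: d²=17 ≤ ρ²=60; F_rep = 28·(-4,-1)/17² = (-0.3875,-0.0969)
o3: d²=265 > ρ²=60 → inactive
o4: d²=196 > ρ²=60 → inactive
F = F_att + ΣF_rep = (-0.2475,1.4331)
p' = p + 1/4·F = (-3.0619,6.3583)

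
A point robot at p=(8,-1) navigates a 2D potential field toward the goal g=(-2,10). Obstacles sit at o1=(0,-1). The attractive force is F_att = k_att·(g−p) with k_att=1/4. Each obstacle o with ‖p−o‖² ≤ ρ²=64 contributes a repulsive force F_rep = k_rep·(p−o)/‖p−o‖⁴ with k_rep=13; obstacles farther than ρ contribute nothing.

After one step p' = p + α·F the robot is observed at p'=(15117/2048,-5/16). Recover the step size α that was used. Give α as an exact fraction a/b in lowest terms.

F_att = 1/4·(g−p) = 1/4·(-10,11) = (-2.5000,2.7500)
o1: d²=64 ≤ ρ²=64; F_rep = 13·(8,0)/64² = (0.0254,0.0000)
F = F_att + ΣF_rep = (-2.4746,2.7500)
Δp = p'−p = (-0.6187,0.6875); α = Δx/Fx = (-1267/2048) / (-1267/512) = 1/4
check: Δy/Fy = (11/16) / (11/4) = 1/4 ✓

α = 1/4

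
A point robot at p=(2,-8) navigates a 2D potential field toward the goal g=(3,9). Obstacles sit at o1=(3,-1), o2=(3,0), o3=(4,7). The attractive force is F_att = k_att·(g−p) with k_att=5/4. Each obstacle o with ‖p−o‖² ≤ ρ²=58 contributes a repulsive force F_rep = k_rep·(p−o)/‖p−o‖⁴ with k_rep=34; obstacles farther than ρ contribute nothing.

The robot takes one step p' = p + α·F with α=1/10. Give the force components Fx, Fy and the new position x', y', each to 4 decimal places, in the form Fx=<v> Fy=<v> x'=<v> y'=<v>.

Fx=1.2364 Fy=21.1548 x'=2.1236 y'=-5.8845

F_att = 5/4·(g−p) = 5/4·(1,17) = (1.2500,21.2500)
o1: d²=50 ≤ ρ²=58; F_rep = 34·(-1,-7)/50² = (-0.0136,-0.0952)
o2: d²=65 > ρ²=58 → inactive
o3: d²=229 > ρ²=58 → inactive
F = F_att + ΣF_rep = (1.2364,21.1548)
p' = p + 1/10·F = (2.1236,-5.8845)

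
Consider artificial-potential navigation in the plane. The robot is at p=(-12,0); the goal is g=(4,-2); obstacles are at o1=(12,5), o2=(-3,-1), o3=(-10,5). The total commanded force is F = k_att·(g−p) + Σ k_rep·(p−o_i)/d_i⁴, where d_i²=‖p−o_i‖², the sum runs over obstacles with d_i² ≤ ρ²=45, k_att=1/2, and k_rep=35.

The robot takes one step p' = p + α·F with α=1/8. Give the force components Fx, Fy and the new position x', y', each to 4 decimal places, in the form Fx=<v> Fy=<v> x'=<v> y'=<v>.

Fx=7.9168 Fy=-1.2081 x'=-11.0104 y'=-0.1510

F_att = 1/2·(g−p) = 1/2·(16,-2) = (8.0000,-1.0000)
o1: d²=601 > ρ²=45 → inactive
o2: d²=82 > ρ²=45 → inactive
o3: d²=29 ≤ ρ²=45; F_rep = 35·(-2,-5)/29² = (-0.0832,-0.2081)
F = F_att + ΣF_rep = (7.9168,-1.2081)
p' = p + 1/8·F = (-11.0104,-0.1510)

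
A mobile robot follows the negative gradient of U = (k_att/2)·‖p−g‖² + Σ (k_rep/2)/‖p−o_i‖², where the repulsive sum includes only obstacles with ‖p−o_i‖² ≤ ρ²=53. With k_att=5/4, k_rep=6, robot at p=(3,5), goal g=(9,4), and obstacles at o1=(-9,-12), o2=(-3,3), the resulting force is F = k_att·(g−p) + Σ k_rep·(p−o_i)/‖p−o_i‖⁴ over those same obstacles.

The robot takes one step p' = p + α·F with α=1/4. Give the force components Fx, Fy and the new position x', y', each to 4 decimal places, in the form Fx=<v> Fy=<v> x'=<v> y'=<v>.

Fx=7.5225 Fy=-1.2425 x'=4.8806 y'=4.6894

F_att = 5/4·(g−p) = 5/4·(6,-1) = (7.5000,-1.2500)
o1: d²=433 > ρ²=53 → inactive
o2: d²=40 ≤ ρ²=53; F_rep = 6·(6,2)/40² = (0.0225,0.0075)
F = F_att + ΣF_rep = (7.5225,-1.2425)
p' = p + 1/4·F = (4.8806,4.6894)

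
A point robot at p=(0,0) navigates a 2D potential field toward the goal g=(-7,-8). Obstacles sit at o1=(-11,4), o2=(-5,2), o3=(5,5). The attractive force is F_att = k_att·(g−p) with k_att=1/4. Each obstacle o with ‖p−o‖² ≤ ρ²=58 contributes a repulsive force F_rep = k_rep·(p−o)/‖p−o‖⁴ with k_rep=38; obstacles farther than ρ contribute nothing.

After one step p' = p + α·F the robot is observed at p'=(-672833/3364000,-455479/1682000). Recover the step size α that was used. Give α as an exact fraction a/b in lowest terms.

F_att = 1/4·(g−p) = 1/4·(-7,-8) = (-1.7500,-2.0000)
o1: d²=137 > ρ²=58 → inactive
o2: d²=29 ≤ ρ²=58; F_rep = 38·(5,-2)/29² = (0.2259,-0.0904)
o3: d²=50 ≤ ρ²=58; F_rep = 38·(-5,-5)/50² = (-0.0760,-0.0760)
F = F_att + ΣF_rep = (-1.6001,-2.1664)
Δp = p'−p = (-0.2000,-0.2708); α = Δx/Fx = (-672833/3364000) / (-672833/420500) = 1/8
check: Δy/Fy = (-455479/1682000) / (-455479/210250) = 1/8 ✓

α = 1/8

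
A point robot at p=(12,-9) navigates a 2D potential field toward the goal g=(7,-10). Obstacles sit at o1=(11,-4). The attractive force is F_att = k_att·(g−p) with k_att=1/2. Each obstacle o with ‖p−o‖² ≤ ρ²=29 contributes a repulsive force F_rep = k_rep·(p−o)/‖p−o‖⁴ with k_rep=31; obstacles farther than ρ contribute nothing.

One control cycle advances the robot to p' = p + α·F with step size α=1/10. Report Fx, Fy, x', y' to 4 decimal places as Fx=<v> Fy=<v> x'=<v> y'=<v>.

F_att = 1/2·(g−p) = 1/2·(-5,-1) = (-2.5000,-0.5000)
o1: d²=26 ≤ ρ²=29; F_rep = 31·(1,-5)/26² = (0.0459,-0.2293)
F = F_att + ΣF_rep = (-2.4541,-0.7293)
p' = p + 1/10·F = (11.7546,-9.0729)

Fx=-2.4541 Fy=-0.7293 x'=11.7546 y'=-9.0729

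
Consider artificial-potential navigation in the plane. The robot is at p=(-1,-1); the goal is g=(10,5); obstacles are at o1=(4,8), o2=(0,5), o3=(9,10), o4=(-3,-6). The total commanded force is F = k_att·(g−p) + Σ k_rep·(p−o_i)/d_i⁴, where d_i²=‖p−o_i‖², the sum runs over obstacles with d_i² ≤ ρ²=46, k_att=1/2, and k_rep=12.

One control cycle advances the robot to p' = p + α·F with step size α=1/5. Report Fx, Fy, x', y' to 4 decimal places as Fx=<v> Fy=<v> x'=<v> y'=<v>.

Fx=5.5198 Fy=3.0188 x'=0.1040 y'=-0.3962

F_att = 1/2·(g−p) = 1/2·(11,6) = (5.5000,3.0000)
o1: d²=106 > ρ²=46 → inactive
o2: d²=37 ≤ ρ²=46; F_rep = 12·(-1,-6)/37² = (-0.0088,-0.0526)
o3: d²=221 > ρ²=46 → inactive
o4: d²=29 ≤ ρ²=46; F_rep = 12·(2,5)/29² = (0.0285,0.0713)
F = F_att + ΣF_rep = (5.5198,3.0188)
p' = p + 1/5·F = (0.1040,-0.3962)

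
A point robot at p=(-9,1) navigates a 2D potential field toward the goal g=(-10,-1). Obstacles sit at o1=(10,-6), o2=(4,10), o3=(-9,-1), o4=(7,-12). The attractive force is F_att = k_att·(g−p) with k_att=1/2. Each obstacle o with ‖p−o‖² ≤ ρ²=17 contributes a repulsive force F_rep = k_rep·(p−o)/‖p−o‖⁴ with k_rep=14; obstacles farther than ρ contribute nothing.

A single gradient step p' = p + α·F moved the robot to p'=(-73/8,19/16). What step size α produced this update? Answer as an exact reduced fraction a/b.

F_att = 1/2·(g−p) = 1/2·(-1,-2) = (-0.5000,-1.0000)
o1: d²=410 > ρ²=17 → inactive
o2: d²=250 > ρ²=17 → inactive
o3: d²=4 ≤ ρ²=17; F_rep = 14·(0,2)/4² = (0.0000,1.7500)
o4: d²=425 > ρ²=17 → inactive
F = F_att + ΣF_rep = (-0.5000,0.7500)
Δp = p'−p = (-0.1250,0.1875); α = Δx/Fx = (-1/8) / (-1/2) = 1/4
check: Δy/Fy = (3/16) / (3/4) = 1/4 ✓

α = 1/4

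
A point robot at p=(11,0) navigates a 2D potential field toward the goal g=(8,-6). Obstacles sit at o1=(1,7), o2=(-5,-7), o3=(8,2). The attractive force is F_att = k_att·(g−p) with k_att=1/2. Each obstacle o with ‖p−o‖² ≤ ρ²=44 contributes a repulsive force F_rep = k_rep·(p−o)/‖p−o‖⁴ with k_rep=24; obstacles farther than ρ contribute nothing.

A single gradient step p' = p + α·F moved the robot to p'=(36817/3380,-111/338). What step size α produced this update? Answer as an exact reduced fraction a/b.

α = 1/10

F_att = 1/2·(g−p) = 1/2·(-3,-6) = (-1.5000,-3.0000)
o1: d²=149 > ρ²=44 → inactive
o2: d²=305 > ρ²=44 → inactive
o3: d²=13 ≤ ρ²=44; F_rep = 24·(3,-2)/13² = (0.4260,-0.2840)
F = F_att + ΣF_rep = (-1.0740,-3.2840)
Δp = p'−p = (-0.1074,-0.3284); α = Δx/Fx = (-363/3380) / (-363/338) = 1/10
check: Δy/Fy = (-111/338) / (-555/169) = 1/10 ✓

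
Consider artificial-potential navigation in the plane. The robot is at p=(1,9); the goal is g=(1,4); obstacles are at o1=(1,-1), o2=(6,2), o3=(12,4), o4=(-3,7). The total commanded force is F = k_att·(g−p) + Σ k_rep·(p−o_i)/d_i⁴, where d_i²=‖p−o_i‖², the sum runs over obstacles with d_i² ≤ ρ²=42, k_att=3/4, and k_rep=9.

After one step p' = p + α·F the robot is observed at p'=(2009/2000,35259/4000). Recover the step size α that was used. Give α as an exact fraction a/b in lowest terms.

α = 1/20

F_att = 3/4·(g−p) = 3/4·(0,-5) = (0.0000,-3.7500)
o1: d²=100 > ρ²=42 → inactive
o2: d²=74 > ρ²=42 → inactive
o3: d²=146 > ρ²=42 → inactive
o4: d²=20 ≤ ρ²=42; F_rep = 9·(4,2)/20² = (0.0900,0.0450)
F = F_att + ΣF_rep = (0.0900,-3.7050)
Δp = p'−p = (0.0045,-0.1852); α = Δx/Fx = (9/2000) / (9/100) = 1/20
check: Δy/Fy = (-741/4000) / (-741/200) = 1/20 ✓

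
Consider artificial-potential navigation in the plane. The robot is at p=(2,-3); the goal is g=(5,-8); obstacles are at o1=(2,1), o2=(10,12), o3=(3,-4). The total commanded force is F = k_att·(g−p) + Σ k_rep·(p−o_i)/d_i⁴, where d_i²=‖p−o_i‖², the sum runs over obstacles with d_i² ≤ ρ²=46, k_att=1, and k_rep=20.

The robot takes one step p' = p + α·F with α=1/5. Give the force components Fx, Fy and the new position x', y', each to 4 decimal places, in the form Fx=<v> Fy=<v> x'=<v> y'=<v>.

F_att = 1·(g−p) = 1·(3,-5) = (3.0000,-5.0000)
o1: d²=16 ≤ ρ²=46; F_rep = 20·(0,-4)/16² = (0.0000,-0.3125)
o2: d²=289 > ρ²=46 → inactive
o3: d²=2 ≤ ρ²=46; F_rep = 20·(-1,1)/2² = (-5.0000,5.0000)
F = F_att + ΣF_rep = (-2.0000,-0.3125)
p' = p + 1/5·F = (1.6000,-3.0625)

Fx=-2.0000 Fy=-0.3125 x'=1.6000 y'=-3.0625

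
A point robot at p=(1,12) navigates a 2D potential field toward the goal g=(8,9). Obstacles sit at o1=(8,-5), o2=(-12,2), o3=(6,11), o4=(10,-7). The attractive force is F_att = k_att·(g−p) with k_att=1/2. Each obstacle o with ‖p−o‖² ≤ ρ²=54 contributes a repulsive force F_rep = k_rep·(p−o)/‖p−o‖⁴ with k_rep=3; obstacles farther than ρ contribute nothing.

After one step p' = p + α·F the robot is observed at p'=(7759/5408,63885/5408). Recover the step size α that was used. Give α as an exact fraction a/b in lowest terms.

F_att = 1/2·(g−p) = 1/2·(7,-3) = (3.5000,-1.5000)
o1: d²=338 > ρ²=54 → inactive
o2: d²=269 > ρ²=54 → inactive
o3: d²=26 ≤ ρ²=54; F_rep = 3·(-5,1)/26² = (-0.0222,0.0044)
o4: d²=442 > ρ²=54 → inactive
F = F_att + ΣF_rep = (3.4778,-1.4956)
Δp = p'−p = (0.4347,-0.1869); α = Δx/Fx = (2351/5408) / (2351/676) = 1/8
check: Δy/Fy = (-1011/5408) / (-1011/676) = 1/8 ✓

α = 1/8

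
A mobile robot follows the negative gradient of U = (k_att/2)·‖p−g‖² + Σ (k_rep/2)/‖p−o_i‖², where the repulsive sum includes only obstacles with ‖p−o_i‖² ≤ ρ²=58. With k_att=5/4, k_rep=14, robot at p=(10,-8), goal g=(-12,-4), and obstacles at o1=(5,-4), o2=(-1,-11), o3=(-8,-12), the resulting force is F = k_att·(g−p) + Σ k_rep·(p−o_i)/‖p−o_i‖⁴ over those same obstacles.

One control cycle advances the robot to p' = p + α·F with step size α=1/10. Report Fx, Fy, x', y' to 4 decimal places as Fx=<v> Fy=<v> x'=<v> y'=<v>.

Fx=-27.4584 Fy=4.9667 x'=7.2542 y'=-7.5033

F_att = 5/4·(g−p) = 5/4·(-22,4) = (-27.5000,5.0000)
o1: d²=41 ≤ ρ²=58; F_rep = 14·(5,-4)/41² = (0.0416,-0.0333)
o2: d²=130 > ρ²=58 → inactive
o3: d²=340 > ρ²=58 → inactive
F = F_att + ΣF_rep = (-27.4584,4.9667)
p' = p + 1/10·F = (7.2542,-7.5033)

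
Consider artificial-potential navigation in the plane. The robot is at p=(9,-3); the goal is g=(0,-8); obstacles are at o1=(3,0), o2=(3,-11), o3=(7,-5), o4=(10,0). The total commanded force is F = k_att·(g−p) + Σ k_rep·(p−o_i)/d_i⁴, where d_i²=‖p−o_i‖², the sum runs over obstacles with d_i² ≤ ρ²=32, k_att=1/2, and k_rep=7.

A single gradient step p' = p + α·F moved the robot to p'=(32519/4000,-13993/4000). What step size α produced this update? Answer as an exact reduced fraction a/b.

α = 1/5

F_att = 1/2·(g−p) = 1/2·(-9,-5) = (-4.5000,-2.5000)
o1: d²=45 > ρ²=32 → inactive
o2: d²=100 > ρ²=32 → inactive
o3: d²=8 ≤ ρ²=32; F_rep = 7·(2,2)/8² = (0.2188,0.2188)
o4: d²=10 ≤ ρ²=32; F_rep = 7·(-1,-3)/10² = (-0.0700,-0.2100)
F = F_att + ΣF_rep = (-4.3513,-2.4912)
Δp = p'−p = (-0.8702,-0.4983); α = Δx/Fx = (-3481/4000) / (-3481/800) = 1/5
check: Δy/Fy = (-1993/4000) / (-1993/800) = 1/5 ✓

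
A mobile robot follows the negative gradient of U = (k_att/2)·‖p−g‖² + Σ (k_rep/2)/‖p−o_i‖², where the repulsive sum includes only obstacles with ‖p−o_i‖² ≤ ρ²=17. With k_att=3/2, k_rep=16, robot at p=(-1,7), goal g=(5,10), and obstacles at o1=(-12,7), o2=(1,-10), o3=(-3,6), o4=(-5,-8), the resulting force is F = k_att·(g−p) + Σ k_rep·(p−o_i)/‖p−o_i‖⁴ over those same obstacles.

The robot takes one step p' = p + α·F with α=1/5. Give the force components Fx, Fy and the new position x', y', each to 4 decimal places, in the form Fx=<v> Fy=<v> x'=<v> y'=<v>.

Fx=10.2800 Fy=5.1400 x'=1.0560 y'=8.0280

F_att = 3/2·(g−p) = 3/2·(6,3) = (9.0000,4.5000)
o1: d²=121 > ρ²=17 → inactive
o2: d²=293 > ρ²=17 → inactive
o3: d²=5 ≤ ρ²=17; F_rep = 16·(2,1)/5² = (1.2800,0.6400)
o4: d²=241 > ρ²=17 → inactive
F = F_att + ΣF_rep = (10.2800,5.1400)
p' = p + 1/5·F = (1.0560,8.0280)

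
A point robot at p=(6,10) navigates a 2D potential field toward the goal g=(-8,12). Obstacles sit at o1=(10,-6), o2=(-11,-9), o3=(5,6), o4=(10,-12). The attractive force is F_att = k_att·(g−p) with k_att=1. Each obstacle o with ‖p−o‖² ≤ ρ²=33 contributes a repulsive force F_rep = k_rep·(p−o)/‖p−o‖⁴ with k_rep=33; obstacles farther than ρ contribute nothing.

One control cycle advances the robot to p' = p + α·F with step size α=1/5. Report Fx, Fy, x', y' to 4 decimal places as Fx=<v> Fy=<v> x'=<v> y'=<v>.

F_att = 1·(g−p) = 1·(-14,2) = (-14.0000,2.0000)
o1: d²=272 > ρ²=33 → inactive
o2: d²=650 > ρ²=33 → inactive
o3: d²=17 ≤ ρ²=33; F_rep = 33·(1,4)/17² = (0.1142,0.4567)
o4: d²=500 > ρ²=33 → inactive
F = F_att + ΣF_rep = (-13.8858,2.4567)
p' = p + 1/5·F = (3.2228,10.4913)

Fx=-13.8858 Fy=2.4567 x'=3.2228 y'=10.4913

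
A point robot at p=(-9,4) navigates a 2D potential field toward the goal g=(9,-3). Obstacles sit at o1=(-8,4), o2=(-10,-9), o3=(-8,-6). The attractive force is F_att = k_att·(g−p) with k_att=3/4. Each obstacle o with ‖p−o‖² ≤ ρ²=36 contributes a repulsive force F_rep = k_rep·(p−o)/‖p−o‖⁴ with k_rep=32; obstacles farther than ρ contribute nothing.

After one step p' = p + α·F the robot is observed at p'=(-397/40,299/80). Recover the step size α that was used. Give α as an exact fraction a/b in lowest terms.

α = 1/20

F_att = 3/4·(g−p) = 3/4·(18,-7) = (13.5000,-5.2500)
o1: d²=1 ≤ ρ²=36; F_rep = 32·(-1,0)/1² = (-32.0000,0.0000)
o2: d²=170 > ρ²=36 → inactive
o3: d²=101 > ρ²=36 → inactive
F = F_att + ΣF_rep = (-18.5000,-5.2500)
Δp = p'−p = (-0.9250,-0.2625); α = Δx/Fx = (-37/40) / (-37/2) = 1/20
check: Δy/Fy = (-21/80) / (-21/4) = 1/20 ✓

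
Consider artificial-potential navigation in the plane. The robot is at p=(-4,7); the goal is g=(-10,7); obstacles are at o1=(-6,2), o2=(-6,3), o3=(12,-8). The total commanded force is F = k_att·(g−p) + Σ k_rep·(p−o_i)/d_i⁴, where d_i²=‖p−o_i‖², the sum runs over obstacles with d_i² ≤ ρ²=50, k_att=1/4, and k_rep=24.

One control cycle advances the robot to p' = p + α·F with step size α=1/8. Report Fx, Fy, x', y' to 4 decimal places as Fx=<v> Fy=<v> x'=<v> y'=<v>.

Fx=-1.3229 Fy=0.3827 x'=-4.1654 y'=7.0478

F_att = 1/4·(g−p) = 1/4·(-6,0) = (-1.5000,0.0000)
o1: d²=29 ≤ ρ²=50; F_rep = 24·(2,5)/29² = (0.0571,0.1427)
o2: d²=20 ≤ ρ²=50; F_rep = 24·(2,4)/20² = (0.1200,0.2400)
o3: d²=481 > ρ²=50 → inactive
F = F_att + ΣF_rep = (-1.3229,0.3827)
p' = p + 1/8·F = (-4.1654,7.0478)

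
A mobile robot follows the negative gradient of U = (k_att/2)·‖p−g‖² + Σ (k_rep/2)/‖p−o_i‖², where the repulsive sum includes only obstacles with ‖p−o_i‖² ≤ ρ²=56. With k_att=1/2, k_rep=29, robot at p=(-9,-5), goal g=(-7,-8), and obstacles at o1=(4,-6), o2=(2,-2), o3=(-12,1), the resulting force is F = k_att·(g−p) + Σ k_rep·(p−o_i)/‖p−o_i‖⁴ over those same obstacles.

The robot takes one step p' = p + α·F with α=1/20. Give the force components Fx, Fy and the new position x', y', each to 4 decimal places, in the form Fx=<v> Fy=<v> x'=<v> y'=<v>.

F_att = 1/2·(g−p) = 1/2·(2,-3) = (1.0000,-1.5000)
o1: d²=170 > ρ²=56 → inactive
o2: d²=130 > ρ²=56 → inactive
o3: d²=45 ≤ ρ²=56; F_rep = 29·(3,-6)/45² = (0.0430,-0.0859)
F = F_att + ΣF_rep = (1.0430,-1.5859)
p' = p + 1/20·F = (-8.9479,-5.0793)

Fx=1.0430 Fy=-1.5859 x'=-8.9479 y'=-5.0793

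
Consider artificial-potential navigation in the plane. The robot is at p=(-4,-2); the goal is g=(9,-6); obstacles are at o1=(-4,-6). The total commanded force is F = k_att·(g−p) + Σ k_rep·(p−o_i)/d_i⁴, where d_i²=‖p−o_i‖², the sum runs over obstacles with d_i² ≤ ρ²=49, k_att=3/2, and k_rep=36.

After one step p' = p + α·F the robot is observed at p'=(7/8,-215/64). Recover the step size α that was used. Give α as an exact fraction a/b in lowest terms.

α = 1/4

F_att = 3/2·(g−p) = 3/2·(13,-4) = (19.5000,-6.0000)
o1: d²=16 ≤ ρ²=49; F_rep = 36·(0,4)/16² = (0.0000,0.5625)
F = F_att + ΣF_rep = (19.5000,-5.4375)
Δp = p'−p = (4.8750,-1.3594); α = Δx/Fx = (39/8) / (39/2) = 1/4
check: Δy/Fy = (-87/64) / (-87/16) = 1/4 ✓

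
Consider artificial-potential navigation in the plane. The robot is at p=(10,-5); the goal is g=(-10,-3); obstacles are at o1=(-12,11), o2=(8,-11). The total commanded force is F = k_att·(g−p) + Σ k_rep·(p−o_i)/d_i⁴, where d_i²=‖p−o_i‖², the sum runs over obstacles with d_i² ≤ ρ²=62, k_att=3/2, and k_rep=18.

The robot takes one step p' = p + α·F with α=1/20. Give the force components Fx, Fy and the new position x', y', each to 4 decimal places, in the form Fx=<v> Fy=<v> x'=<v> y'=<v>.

F_att = 3/2·(g−p) = 3/2·(-20,2) = (-30.0000,3.0000)
o1: d²=740 > ρ²=62 → inactive
o2: d²=40 ≤ ρ²=62; F_rep = 18·(2,6)/40² = (0.0225,0.0675)
F = F_att + ΣF_rep = (-29.9775,3.0675)
p' = p + 1/20·F = (8.5011,-4.8466)

Fx=-29.9775 Fy=3.0675 x'=8.5011 y'=-4.8466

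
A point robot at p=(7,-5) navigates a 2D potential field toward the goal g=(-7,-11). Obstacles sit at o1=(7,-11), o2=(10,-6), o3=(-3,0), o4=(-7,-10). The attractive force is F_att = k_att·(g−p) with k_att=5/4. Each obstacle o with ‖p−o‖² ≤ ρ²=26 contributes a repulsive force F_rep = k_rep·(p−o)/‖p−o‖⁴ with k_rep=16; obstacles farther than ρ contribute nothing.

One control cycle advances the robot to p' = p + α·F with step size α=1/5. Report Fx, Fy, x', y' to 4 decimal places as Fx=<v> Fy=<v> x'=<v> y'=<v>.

F_att = 5/4·(g−p) = 5/4·(-14,-6) = (-17.5000,-7.5000)
o1: d²=36 > ρ²=26 → inactive
o2: d²=10 ≤ ρ²=26; F_rep = 16·(-3,1)/10² = (-0.4800,0.1600)
o3: d²=125 > ρ²=26 → inactive
o4: d²=221 > ρ²=26 → inactive
F = F_att + ΣF_rep = (-17.9800,-7.3400)
p' = p + 1/5·F = (3.4040,-6.4680)

Fx=-17.9800 Fy=-7.3400 x'=3.4040 y'=-6.4680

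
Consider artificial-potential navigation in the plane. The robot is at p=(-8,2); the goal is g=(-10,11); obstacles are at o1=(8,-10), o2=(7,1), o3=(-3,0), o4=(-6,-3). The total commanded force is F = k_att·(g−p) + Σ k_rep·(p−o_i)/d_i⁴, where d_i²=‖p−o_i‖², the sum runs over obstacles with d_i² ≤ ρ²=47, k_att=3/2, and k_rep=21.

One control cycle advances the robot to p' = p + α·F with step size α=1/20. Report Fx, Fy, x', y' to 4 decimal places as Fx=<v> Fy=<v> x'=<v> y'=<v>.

Fx=-3.1748 Fy=13.6748 x'=-8.1587 y'=2.6837

F_att = 3/2·(g−p) = 3/2·(-2,9) = (-3.0000,13.5000)
o1: d²=400 > ρ²=47 → inactive
o2: d²=226 > ρ²=47 → inactive
o3: d²=29 ≤ ρ²=47; F_rep = 21·(-5,2)/29² = (-0.1249,0.0499)
o4: d²=29 ≤ ρ²=47; F_rep = 21·(-2,5)/29² = (-0.0499,0.1249)
F = F_att + ΣF_rep = (-3.1748,13.6748)
p' = p + 1/20·F = (-8.1587,2.6837)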